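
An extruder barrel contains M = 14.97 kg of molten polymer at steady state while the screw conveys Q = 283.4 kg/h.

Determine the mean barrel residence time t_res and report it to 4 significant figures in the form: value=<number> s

value=190.2 s

Convert throughput: Q = 283.4 kg/h = 283.4/3600 = 0.0787222 kg/s
Mean residence time: t_res = M/Q_s = 14.97 kg / 0.0787222 kg/s = 190.162 s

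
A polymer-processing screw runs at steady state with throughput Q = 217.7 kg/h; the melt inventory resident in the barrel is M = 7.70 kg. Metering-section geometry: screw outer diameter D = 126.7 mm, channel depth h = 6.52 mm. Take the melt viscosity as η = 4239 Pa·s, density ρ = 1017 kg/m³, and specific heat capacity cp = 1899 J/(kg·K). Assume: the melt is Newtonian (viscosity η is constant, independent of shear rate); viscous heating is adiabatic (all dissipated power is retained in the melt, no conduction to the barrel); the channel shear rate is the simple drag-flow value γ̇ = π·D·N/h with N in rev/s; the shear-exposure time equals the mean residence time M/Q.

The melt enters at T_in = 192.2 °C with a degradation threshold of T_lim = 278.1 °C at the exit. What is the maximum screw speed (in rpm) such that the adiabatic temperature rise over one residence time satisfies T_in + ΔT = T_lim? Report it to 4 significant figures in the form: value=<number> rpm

value=17.23 rpm

Q_s = Q / 3600 = 217.7 / 3600 = 0.0604722 kg/s
Mean residence time: t_res = M/Q_s = 7.70 kg / 0.0604722 kg/s = 127.331 s
D = 126.7 mm = 0.1267 m;  h = 6.52 mm = 0.00652 m
ΔT_a = T_lim − T_in = 278.1 °C − 192.2 °C = 85.9 K
Invert ΔT = ηγ̇²t_res/(ρcp) for γ̇: γ̇_max² = ΔT_a ρ cp / (η t_res) = 85.9·1017·1899 / (4239·127.331) = 307.355 s⁻²
γ̇_max = √307.355 = 17.5316 s⁻¹
N_max = γ̇_max h / (πD) = 17.5316·0.00652/(π·0.1267) = 0.287172 rev/s → ×60 = 17.2303 rpm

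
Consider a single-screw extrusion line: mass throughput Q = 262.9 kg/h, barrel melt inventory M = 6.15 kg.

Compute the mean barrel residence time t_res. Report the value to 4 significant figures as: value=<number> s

value=84.21 s

Throughput in SI: Q_s = 262.9 kg/h ÷ 3600 s/h = 0.0730278 kg/s
t_res = M / Q_s = 6.15 / 0.0730278 = 84.2145 s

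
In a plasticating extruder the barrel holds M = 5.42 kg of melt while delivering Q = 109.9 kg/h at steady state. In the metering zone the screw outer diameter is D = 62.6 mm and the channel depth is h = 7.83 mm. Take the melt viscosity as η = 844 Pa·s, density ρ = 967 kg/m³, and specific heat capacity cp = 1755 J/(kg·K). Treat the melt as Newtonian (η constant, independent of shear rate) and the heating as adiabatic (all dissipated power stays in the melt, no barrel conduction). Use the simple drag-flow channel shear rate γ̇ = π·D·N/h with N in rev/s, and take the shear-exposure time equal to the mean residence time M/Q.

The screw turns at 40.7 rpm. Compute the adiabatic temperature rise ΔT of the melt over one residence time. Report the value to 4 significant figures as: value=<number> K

Throughput in SI: Q_s = 109.9 kg/h ÷ 3600 s/h = 0.0305278 kg/s
t_res = M / Q_s = 5.42 / 0.0305278 = 177.543 s
D = 62.6 mm = 0.0626 m;  h = 7.83 mm = 0.00783 m;  N = 40.7 rpm / 60 = 0.678333 rev/s
γ̇ = π D N / h = (π)(0.0626)(0.678333) / 0.00783 = 17.0375 s⁻¹
ΔT = η·γ̇²·t_res / (ρ·cp) = 844 · (17.0375)² · 177.543 / (967 · 1755) = 25.6303 K

value=25.63 K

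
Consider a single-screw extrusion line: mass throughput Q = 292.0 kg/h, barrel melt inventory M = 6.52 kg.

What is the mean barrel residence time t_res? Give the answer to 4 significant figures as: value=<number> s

value=80.38 s

Q_s = Q / 3600 = 292.0 / 3600 = 0.0811111 kg/s
Mean residence time: t_res = M/Q_s = 6.52 kg / 0.0811111 kg/s = 80.3836 s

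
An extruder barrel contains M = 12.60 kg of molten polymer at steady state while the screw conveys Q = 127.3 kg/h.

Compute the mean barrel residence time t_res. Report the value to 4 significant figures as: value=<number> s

value=356.3 s

Q_s = Q / 3600 = 127.3 / 3600 = 0.0353611 kg/s
t_res = M / Q_s = 12.60 / 0.0353611 = 356.324 s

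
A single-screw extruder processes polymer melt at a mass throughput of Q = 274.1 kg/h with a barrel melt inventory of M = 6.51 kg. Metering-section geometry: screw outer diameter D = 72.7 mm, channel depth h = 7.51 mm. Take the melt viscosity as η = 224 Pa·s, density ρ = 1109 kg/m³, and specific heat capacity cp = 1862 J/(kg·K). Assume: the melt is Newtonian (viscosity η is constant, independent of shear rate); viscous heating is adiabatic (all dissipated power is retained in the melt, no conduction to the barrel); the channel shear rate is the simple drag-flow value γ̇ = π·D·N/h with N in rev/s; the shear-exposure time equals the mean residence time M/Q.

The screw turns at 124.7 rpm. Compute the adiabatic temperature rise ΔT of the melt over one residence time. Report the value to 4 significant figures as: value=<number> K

Throughput in SI: Q_s = 274.1 kg/h ÷ 3600 s/h = 0.0761389 kg/s
t_res = M / Q_s = 6.51 / 0.0761389 = 85.5016 s
D = 72.7 mm = 0.0727 m;  h = 7.51 mm = 0.00751 m;  N = 124.7 rpm / 60 = 2.07833 rev/s
Shear rate: γ̇ = πDN/h = π·0.0727·2.07833/0.00751 = 63.2062 s⁻¹
Adiabatic rise: ΔT = η γ̇² t_res / (ρ cp) = 224·(63.2062)²·85.5016 / (1109·1862) = 37.0536 K

value=37.05 K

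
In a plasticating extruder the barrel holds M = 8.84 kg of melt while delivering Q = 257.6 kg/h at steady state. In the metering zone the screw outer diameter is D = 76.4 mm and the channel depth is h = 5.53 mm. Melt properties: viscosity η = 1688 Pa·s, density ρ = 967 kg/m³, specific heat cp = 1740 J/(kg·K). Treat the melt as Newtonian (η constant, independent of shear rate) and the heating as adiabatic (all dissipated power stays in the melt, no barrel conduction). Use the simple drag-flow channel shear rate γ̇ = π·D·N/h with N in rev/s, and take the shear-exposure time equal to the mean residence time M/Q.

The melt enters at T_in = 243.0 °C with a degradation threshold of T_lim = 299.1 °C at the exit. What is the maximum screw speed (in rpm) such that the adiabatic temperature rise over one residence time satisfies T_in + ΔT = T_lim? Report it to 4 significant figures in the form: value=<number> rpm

Q_s = Q / 3600 = 257.6 / 3600 = 0.0715556 kg/s
t_res = M / Q_s = 8.84 ÷ 0.0715556 = 123.54 s
Geometry in SI: D = 76.4 mm → 0.0764 m, h = 5.53 mm → 0.00553 m
Allowable rise: ΔT_a = T_lim − T_in = 299.1 − 243.0 = 56.1 K
Invert ΔT = ηγ̇²t_res/(ρcp) for γ̇: γ̇_max² = ΔT_a ρ cp / (η t_res) = 56.1·967·1740 / (1688·123.54) = 452.644 s⁻²
γ̇_max = √452.644 = 21.2754 s⁻¹
Solve γ̇ = πDN/h for N: N_max = γ̇_max·h/(π·D) = 21.2754 × 0.00553 / (π × 0.0764) = 0.490186 rev/s = 29.4111 rpm

value=29.41 rpm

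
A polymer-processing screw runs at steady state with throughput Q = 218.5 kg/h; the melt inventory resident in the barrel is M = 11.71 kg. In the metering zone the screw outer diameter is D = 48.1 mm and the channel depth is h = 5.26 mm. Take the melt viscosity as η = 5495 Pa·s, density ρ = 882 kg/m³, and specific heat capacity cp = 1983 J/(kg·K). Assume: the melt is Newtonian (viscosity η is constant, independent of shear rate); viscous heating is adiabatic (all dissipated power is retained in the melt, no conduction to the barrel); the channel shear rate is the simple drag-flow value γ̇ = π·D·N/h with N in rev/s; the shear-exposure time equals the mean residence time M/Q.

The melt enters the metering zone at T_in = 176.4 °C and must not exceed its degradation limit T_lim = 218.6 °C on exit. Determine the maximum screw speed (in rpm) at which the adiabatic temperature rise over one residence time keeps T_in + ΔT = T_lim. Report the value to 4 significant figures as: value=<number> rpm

value=17.43 rpm

Convert throughput: Q = 218.5 kg/h = 218.5/3600 = 0.0606944 kg/s
t_res = M / Q_s = 11.71 ÷ 0.0606944 = 192.934 s
Geometry in SI: D = 48.1 mm → 0.0481 m, h = 5.26 mm → 0.00526 m
ΔT_a = T_lim − T_in = 218.6 − 176.4 = 42.2 K
Invert ΔT = ηγ̇²t_res/(ρcp) for γ̇: γ̇_max² = ΔT_a ρ cp / (η t_res) = 42.2·882·1983 / (5495·192.934) = 69.6191 s⁻²
Take the square root: γ̇_max = √(69.6191) = 8.3438 s⁻¹
N_max = γ̇_max h / (πD) = 8.3438·0.00526/(π·0.0481) = 0.290439 rev/s → ×60 = 17.4263 rpm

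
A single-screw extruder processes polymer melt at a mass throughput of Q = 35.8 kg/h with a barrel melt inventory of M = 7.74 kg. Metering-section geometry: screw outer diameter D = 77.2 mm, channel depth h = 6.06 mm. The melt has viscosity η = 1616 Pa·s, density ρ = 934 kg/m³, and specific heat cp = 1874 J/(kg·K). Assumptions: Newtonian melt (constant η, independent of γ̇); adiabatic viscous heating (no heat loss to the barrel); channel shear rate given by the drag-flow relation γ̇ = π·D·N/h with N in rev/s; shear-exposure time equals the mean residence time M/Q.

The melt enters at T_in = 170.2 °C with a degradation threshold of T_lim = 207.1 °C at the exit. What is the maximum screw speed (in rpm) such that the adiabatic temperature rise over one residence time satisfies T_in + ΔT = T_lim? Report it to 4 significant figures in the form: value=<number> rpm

Throughput in SI: Q_s = 35.8 kg/h ÷ 3600 s/h = 0.00994444 kg/s
t_res = M / Q_s = 7.74 ÷ 0.00994444 = 778.324 s
D = 77.2 mm = 0.0772 m;  h = 6.06 mm = 0.00606 m
Allowable rise: ΔT_a = T_lim − T_in = 207.1 − 170.2 = 36.9 K
γ̇_max² = ΔT_a·ρ·cp / (η·t_res) = [36.9 × 934 × 1874] / [1616 × 778.324] = 51.3501 s⁻²
γ̇_max = sqrt(51.3501) = 7.1659 s⁻¹
N_max = γ̇_max·h / (π·D) = 7.1659 · 0.00606 / (π · 0.0772) = 0.179051 rev/s = 10.743 rpm

value=10.74 rpm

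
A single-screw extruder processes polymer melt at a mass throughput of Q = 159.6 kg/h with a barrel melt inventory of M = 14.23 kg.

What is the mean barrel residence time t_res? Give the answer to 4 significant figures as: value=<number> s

value=321.0 s

Convert throughput: Q = 159.6 kg/h = 159.6/3600 = 0.0443333 kg/s
t_res = M / Q_s = 14.23 ÷ 0.0443333 = 320.977 s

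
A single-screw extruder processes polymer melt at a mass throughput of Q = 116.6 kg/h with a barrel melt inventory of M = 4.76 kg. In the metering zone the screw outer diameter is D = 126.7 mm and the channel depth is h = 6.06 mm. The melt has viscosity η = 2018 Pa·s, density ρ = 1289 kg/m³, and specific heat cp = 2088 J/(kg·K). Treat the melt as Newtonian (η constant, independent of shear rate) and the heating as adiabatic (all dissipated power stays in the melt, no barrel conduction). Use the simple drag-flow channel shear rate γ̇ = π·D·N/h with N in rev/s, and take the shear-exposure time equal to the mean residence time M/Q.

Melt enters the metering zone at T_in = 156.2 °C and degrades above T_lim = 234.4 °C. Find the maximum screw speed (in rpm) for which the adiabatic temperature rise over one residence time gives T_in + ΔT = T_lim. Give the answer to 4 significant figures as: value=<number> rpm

Convert throughput: Q = 116.6 kg/h = 116.6/3600 = 0.0323889 kg/s
Mean residence time: t_res = M/Q_s = 4.76 kg / 0.0323889 kg/s = 146.964 s
D = 126.7 mm = 0.1267 m;  h = 6.06 mm = 0.00606 m
ΔT_a = T_lim − T_in = 234.4 − 156.2 = 78.2 K
γ̇_max² = ΔT_a·ρ·cp / (η·t_res) = [78.2 × 1289 × 2088] / [2018 × 146.964] = 709.673 s⁻²
γ̇_max = √709.673 = 26.6397 s⁻¹
N_max = γ̇_max h / (πD) = 26.6397·0.00606/(π·0.1267) = 0.405579 rev/s → ×60 = 24.3347 rpm

value=24.33 rpm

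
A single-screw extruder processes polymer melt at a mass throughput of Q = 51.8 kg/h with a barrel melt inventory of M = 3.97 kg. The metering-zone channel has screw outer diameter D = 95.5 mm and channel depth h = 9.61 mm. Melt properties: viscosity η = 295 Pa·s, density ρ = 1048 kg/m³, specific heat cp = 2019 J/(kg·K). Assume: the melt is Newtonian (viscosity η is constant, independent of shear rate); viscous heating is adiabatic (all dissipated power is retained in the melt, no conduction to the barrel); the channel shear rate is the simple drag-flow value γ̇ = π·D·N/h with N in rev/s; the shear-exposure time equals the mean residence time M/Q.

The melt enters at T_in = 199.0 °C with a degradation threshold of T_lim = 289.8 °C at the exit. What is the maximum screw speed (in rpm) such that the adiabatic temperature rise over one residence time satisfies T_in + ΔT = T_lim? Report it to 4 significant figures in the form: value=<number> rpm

value=93.37 rpm

Q_s = Q / 3600 = 51.8 / 3600 = 0.0143889 kg/s
t_res = M / Q_s = 3.97 / 0.0143889 = 275.907 s
D = 95.5 mm = 0.0955 m;  h = 9.61 mm = 0.00961 m
Allowable rise: ΔT_a = T_lim − T_in = 289.8 − 199.0 = 90.8 K
Invert ΔT = ηγ̇²t_res/(ρcp) for γ̇: γ̇_max² = ΔT_a ρ cp / (η t_res) = 90.8·1048·2019 / (295·275.907) = 2360.47 s⁻²
γ̇_max = sqrt(2360.47) = 48.5847 s⁻¹
Solve γ̇ = πDN/h for N: N_max = γ̇_max·h/(π·D) = 48.5847 × 0.00961 / (π × 0.0955) = 1.55621 rev/s = 93.3728 rpm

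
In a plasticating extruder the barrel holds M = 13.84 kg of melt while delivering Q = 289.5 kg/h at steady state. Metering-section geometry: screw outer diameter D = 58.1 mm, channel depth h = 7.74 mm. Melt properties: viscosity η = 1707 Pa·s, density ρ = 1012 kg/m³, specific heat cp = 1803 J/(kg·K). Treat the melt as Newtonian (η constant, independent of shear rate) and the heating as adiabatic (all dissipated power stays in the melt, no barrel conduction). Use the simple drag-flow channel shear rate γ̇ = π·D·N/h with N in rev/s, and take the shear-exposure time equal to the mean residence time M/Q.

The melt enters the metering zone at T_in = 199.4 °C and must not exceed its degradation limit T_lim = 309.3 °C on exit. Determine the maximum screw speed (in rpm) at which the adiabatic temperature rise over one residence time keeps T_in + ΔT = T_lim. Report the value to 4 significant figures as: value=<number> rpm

Throughput in SI: Q_s = 289.5 kg/h ÷ 3600 s/h = 0.0804167 kg/s
Mean residence time: t_res = M/Q_s = 13.84 kg / 0.0804167 kg/s = 172.104 s
D = 58.1 mm = 0.0581 m;  h = 7.74 mm = 0.00774 m
Allowable rise: ΔT_a = T_lim − T_in = 309.3 − 199.4 = 109.9 K
γ̇_max² = ΔT_a·ρ·cp/(η·t_res) = 109.9·1012·1803/(1707·172.104) = 682.575 s⁻²
Take the square root: γ̇_max = √(682.575) = 26.1261 s⁻¹
Solve γ̇ = πDN/h for N: N_max = γ̇_max·h/(π·D) = 26.1261 × 0.00774 / (π × 0.0581) = 1.10787 rev/s = 66.4724 rpm

value=66.47 rpm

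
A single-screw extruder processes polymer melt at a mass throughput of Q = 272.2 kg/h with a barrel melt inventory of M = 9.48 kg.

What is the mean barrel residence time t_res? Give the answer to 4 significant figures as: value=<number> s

Q_s = Q / 3600 = 272.2 / 3600 = 0.0756111 kg/s
t_res = M / Q_s = 9.48 / 0.0756111 = 125.378 s

value=125.4 s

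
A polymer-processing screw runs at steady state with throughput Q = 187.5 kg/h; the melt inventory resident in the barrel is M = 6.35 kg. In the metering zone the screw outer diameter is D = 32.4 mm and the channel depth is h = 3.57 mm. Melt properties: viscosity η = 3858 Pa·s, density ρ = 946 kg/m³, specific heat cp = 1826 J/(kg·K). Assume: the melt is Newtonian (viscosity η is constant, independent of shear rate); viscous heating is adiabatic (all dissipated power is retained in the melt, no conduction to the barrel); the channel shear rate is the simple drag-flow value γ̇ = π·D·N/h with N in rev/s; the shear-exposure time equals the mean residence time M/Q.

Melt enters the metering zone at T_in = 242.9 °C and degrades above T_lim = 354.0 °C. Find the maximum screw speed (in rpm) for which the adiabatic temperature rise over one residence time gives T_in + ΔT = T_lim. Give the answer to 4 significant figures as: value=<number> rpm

Q_s = Q / 3600 = 187.5 / 3600 = 0.0520833 kg/s
t_res = M / Q_s = 6.35 / 0.0520833 = 121.92 s
Convert to metres: D = 0.0324 m, h = 0.00357 m
ΔT_a = T_lim − T_in = 354.0 °C − 242.9 °C = 111.1 K
γ̇_max² = ΔT_a·ρ·cp / (η·t_res) = [111.1 × 946 × 1826] / [3858 × 121.92] = 408.008 s⁻²
γ̇_max = sqrt(408.008) = 20.1992 s⁻¹
N_max = γ̇_max·h / (π·D) = 20.1992 · 0.00357 / (π · 0.0324) = 0.708448 rev/s = 42.5069 rpm

value=42.51 rpm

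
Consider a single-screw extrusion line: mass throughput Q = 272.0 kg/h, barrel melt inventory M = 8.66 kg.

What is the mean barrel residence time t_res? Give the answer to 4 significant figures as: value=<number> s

value=114.6 s

Throughput in SI: Q_s = 272.0 kg/h ÷ 3600 s/h = 0.0755556 kg/s
Mean residence time: t_res = M/Q_s = 8.66 kg / 0.0755556 kg/s = 114.618 s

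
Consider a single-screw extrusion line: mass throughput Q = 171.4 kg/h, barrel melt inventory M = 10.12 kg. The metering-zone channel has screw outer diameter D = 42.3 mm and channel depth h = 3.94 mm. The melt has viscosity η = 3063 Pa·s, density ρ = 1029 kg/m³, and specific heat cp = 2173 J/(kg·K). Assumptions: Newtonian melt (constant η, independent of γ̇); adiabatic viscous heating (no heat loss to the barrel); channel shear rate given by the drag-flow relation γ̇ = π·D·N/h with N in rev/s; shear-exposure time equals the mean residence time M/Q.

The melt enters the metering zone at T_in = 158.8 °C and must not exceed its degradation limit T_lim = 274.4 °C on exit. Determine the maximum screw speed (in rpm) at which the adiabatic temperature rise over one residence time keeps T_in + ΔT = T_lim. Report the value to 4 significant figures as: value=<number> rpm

value=35.45 rpm

Throughput in SI: Q_s = 171.4 kg/h ÷ 3600 s/h = 0.0476111 kg/s
t_res = M / Q_s = 10.12 ÷ 0.0476111 = 212.555 s
Convert to metres: D = 0.0423 m, h = 0.00394 m
Allowable rise: ΔT_a = T_lim − T_in = 274.4 − 158.8 = 115.6 K
Invert ΔT = ηγ̇²t_res/(ρcp) for γ̇: γ̇_max² = ΔT_a ρ cp / (η t_res) = 115.6·1029·2173 / (3063·212.555) = 397.021 s⁻²
γ̇_max = sqrt(397.021) = 19.9254 s⁻¹
N_max = γ̇_max·h / (π·D) = 19.9254 · 0.00394 / (π · 0.0423) = 0.590762 rev/s = 35.4457 rpm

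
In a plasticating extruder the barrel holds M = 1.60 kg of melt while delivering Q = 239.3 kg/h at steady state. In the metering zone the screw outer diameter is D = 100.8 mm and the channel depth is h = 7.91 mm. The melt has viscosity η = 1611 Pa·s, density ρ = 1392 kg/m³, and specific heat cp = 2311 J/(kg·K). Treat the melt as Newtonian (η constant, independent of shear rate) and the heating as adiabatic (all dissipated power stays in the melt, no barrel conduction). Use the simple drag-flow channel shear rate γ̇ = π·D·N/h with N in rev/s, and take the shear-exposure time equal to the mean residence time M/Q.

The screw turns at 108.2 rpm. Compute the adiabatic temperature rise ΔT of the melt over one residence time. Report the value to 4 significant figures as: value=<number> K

Q_s = Q / 3600 = 239.3 / 3600 = 0.0664722 kg/s
t_res = M / Q_s = 1.60 ÷ 0.0664722 = 24.0702 s
D = 100.8 mm = 0.1008 m;  h = 7.91 mm = 0.00791 m;  N = 108.2 rpm / 60 = 1.80333 rev/s
Shear rate: γ̇ = πDN/h = π·0.1008·1.80333/0.00791 = 72.1955 s⁻¹
ΔT = η·γ̇²·t_res / (ρ·cp) = 1611 · (72.1955)² · 24.0702 / (1392 · 2311) = 62.8284 K

value=62.83 K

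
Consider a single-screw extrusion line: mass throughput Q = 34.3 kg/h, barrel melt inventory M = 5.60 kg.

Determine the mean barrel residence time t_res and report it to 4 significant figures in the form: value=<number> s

Convert throughput: Q = 34.3 kg/h = 34.3/3600 = 0.00952778 kg/s
Mean residence time: t_res = M/Q_s = 5.60 kg / 0.00952778 kg/s = 587.755 s

value=587.8 s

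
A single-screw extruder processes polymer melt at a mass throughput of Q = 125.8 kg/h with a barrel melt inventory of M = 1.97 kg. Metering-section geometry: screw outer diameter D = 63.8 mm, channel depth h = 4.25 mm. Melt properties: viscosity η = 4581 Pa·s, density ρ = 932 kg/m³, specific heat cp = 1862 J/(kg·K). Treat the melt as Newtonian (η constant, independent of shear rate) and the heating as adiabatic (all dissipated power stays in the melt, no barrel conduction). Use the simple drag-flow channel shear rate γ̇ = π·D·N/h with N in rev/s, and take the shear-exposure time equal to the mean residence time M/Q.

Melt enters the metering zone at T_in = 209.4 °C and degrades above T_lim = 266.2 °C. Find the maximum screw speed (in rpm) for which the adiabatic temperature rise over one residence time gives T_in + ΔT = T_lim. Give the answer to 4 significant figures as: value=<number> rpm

value=24.86 rpm

Throughput in SI: Q_s = 125.8 kg/h ÷ 3600 s/h = 0.0349444 kg/s
Mean residence time: t_res = M/Q_s = 1.97 kg / 0.0349444 kg/s = 56.3752 s
D = 63.8 mm = 0.0638 m;  h = 4.25 mm = 0.00425 m
ΔT_a = T_lim − T_in = 266.2 °C − 209.4 °C = 56.8 K
Invert ΔT = ηγ̇²t_res/(ρcp) for γ̇: γ̇_max² = ΔT_a ρ cp / (η t_res) = 56.8·932·1862 / (4581·56.3752) = 381.677 s⁻²
γ̇_max = sqrt(381.677) = 19.5365 s⁻¹
N_max = γ̇_max·h / (π·D) = 19.5365 · 0.00425 / (π · 0.0638) = 0.414253 rev/s = 24.8552 rpm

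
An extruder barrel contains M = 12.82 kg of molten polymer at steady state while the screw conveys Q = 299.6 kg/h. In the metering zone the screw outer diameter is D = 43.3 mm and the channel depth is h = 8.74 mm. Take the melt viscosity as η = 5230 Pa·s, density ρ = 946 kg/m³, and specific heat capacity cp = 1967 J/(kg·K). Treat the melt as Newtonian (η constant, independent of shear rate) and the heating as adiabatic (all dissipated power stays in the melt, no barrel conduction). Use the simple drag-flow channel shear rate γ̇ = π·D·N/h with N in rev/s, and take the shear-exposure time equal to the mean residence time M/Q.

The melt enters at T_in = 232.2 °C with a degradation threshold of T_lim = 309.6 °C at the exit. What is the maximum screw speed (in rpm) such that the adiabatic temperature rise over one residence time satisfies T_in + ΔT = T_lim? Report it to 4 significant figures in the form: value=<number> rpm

value=51.54 rpm

Throughput in SI: Q_s = 299.6 kg/h ÷ 3600 s/h = 0.0832222 kg/s
Mean residence time: t_res = M/Q_s = 12.82 kg / 0.0832222 kg/s = 154.045 s
Geometry in SI: D = 43.3 mm → 0.0433 m, h = 8.74 mm → 0.00874 m
ΔT_a = T_lim − T_in = 309.6 − 232.2 = 77.4 K
Invert ΔT = ηγ̇²t_res/(ρcp) for γ̇: γ̇_max² = ΔT_a ρ cp / (η t_res) = 77.4·946·1967 / (5230·154.045) = 178.766 s⁻²
γ̇_max = sqrt(178.766) = 13.3704 s⁻¹
N_max = γ̇_max h / (πD) = 13.3704·0.00874/(π·0.0433) = 0.859047 rev/s → ×60 = 51.5428 rpm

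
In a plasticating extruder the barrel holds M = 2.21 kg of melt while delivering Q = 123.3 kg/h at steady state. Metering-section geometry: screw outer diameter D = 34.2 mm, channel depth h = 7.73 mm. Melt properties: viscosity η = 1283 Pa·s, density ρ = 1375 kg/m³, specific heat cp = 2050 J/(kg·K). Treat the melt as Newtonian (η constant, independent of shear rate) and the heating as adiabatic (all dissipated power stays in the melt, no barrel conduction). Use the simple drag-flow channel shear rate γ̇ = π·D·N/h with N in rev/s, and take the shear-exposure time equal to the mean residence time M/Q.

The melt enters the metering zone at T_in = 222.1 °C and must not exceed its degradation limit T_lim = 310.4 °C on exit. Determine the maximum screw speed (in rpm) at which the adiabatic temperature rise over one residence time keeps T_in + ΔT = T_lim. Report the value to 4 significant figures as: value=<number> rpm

value=236.7 rpm

Throughput in SI: Q_s = 123.3 kg/h ÷ 3600 s/h = 0.03425 kg/s
Mean residence time: t_res = M/Q_s = 2.21 kg / 0.03425 kg/s = 64.5255 s
D = 34.2 mm = 0.0342 m;  h = 7.73 mm = 0.00773 m
ΔT_a = T_lim − T_in = 310.4 °C − 222.1 °C = 88.3 K
γ̇_max² = ΔT_a·ρ·cp / (η·t_res) = [88.3 × 1375 × 2050] / [1283 × 64.5255] = 3006.48 s⁻²
γ̇_max = sqrt(3006.48) = 54.8314 s⁻¹
Solve γ̇ = πDN/h for N: N_max = γ̇_max·h/(π·D) = 54.8314 × 0.00773 / (π × 0.0342) = 3.94487 rev/s = 236.692 rpm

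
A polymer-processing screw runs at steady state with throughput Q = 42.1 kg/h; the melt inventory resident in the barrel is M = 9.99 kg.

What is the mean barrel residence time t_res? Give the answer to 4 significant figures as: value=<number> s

Throughput in SI: Q_s = 42.1 kg/h ÷ 3600 s/h = 0.0116944 kg/s
t_res = M / Q_s = 9.99 ÷ 0.0116944 = 854.252 s

value=854.3 s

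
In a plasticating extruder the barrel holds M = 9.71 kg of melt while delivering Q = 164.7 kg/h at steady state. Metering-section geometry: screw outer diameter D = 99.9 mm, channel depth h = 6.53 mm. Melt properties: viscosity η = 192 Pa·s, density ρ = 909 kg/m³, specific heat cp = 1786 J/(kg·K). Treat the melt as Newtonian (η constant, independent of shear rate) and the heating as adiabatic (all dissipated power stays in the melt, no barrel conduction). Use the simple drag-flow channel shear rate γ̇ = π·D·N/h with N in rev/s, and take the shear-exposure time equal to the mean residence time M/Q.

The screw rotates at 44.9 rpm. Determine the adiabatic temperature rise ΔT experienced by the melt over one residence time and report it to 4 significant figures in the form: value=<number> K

Throughput in SI: Q_s = 164.7 kg/h ÷ 3600 s/h = 0.04575 kg/s
t_res = M / Q_s = 9.71 / 0.04575 = 212.24 s
D = 99.9 mm = 0.0999 m;  h = 6.53 mm = 0.00653 m;  N = 44.9 rpm / 60 = 0.748333 rev/s
Shear rate: γ̇ = πDN/h = π·0.0999·0.748333/0.00653 = 35.9664 s⁻¹
Adiabatic rise: ΔT = η γ̇² t_res / (ρ cp) = 192·(35.9664)²·212.24 / (909·1786) = 32.4697 K

value=32.47 K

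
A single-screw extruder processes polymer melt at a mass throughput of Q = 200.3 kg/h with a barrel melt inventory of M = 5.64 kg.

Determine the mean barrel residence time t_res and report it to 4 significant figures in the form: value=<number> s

Throughput in SI: Q_s = 200.3 kg/h ÷ 3600 s/h = 0.0556389 kg/s
t_res = M / Q_s = 5.64 / 0.0556389 = 101.368 s

value=101.4 s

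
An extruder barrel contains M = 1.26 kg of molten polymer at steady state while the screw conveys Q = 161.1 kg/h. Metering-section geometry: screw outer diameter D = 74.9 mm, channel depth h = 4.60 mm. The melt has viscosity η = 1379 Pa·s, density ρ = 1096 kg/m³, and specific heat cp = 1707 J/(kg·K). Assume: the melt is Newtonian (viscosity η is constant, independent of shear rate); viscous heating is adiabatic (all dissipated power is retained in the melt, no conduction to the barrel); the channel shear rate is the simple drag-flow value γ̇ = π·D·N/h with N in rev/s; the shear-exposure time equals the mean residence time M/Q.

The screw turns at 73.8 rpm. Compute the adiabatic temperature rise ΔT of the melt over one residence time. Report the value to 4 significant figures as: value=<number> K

Throughput in SI: Q_s = 161.1 kg/h ÷ 3600 s/h = 0.04475 kg/s
Mean residence time: t_res = M/Q_s = 1.26 kg / 0.04475 kg/s = 28.1564 s
Geometry in metres: D = 74.9 mm → 0.0749 m, h = 4.60 mm → 0.0046 m; screw speed N = 73.8 rpm = 1.23 rev/s
γ̇ = π D N / h = (π)(0.0749)(1.23) / 0.0046 = 62.9186 s⁻¹
Adiabatic rise: ΔT = η γ̇² t_res / (ρ cp) = 1379·(62.9186)²·28.1564 / (1096·1707) = 82.1591 K

value=82.16 K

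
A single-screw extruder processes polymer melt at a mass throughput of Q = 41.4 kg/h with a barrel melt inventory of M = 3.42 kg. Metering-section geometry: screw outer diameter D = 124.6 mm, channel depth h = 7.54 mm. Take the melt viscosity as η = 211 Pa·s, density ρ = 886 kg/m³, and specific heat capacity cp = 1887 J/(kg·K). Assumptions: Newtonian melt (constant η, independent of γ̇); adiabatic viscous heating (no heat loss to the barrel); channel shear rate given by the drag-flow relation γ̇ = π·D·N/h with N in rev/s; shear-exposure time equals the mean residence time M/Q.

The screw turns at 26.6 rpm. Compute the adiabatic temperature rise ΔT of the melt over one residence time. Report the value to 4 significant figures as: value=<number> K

value=19.88 K

Throughput in SI: Q_s = 41.4 kg/h ÷ 3600 s/h = 0.0115 kg/s
t_res = M / Q_s = 3.42 / 0.0115 = 297.391 s
D = 124.6 mm = 0.1246 m;  h = 7.54 mm = 0.00754 m;  N = 26.6 rpm / 60 = 0.443333 rev/s
Shear rate: γ̇ = πDN/h = π·0.1246·0.443333/0.00754 = 23.0158 s⁻¹
ΔT = η·γ̇²·t_res/(ρ·cp) = [211 × 23.0158² × 297.391] / [886 × 1887] = 19.882 K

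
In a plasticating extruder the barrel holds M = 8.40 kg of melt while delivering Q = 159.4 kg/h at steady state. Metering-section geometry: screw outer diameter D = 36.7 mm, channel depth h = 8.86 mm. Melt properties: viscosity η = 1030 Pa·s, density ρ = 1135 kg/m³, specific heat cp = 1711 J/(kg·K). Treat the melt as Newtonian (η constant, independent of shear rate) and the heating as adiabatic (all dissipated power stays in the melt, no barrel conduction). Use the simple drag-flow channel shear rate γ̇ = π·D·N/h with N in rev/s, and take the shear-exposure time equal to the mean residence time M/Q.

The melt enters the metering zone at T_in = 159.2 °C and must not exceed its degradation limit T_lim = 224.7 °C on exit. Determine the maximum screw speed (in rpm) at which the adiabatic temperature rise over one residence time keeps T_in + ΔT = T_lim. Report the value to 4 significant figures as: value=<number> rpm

value=117.6 rpm

Q_s = Q / 3600 = 159.4 / 3600 = 0.0442778 kg/s
t_res = M / Q_s = 8.40 ÷ 0.0442778 = 189.711 s
Geometry in SI: D = 36.7 mm → 0.0367 m, h = 8.86 mm → 0.00886 m
Allowable rise: ΔT_a = T_lim − T_in = 224.7 − 159.2 = 65.5 K
γ̇_max² = ΔT_a·ρ·cp/(η·t_res) = 65.5·1135·1711/(1030·189.711) = 650.963 s⁻²
γ̇_max = √650.963 = 25.514 s⁻¹
N_max = γ̇_max·h / (π·D) = 25.514 · 0.00886 / (π · 0.0367) = 1.96063 rev/s = 117.638 rpm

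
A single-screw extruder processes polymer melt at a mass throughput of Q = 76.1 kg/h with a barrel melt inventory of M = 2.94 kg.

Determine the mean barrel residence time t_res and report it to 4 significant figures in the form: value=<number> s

Throughput in SI: Q_s = 76.1 kg/h ÷ 3600 s/h = 0.0211389 kg/s
t_res = M / Q_s = 2.94 / 0.0211389 = 139.08 s

value=139.1 s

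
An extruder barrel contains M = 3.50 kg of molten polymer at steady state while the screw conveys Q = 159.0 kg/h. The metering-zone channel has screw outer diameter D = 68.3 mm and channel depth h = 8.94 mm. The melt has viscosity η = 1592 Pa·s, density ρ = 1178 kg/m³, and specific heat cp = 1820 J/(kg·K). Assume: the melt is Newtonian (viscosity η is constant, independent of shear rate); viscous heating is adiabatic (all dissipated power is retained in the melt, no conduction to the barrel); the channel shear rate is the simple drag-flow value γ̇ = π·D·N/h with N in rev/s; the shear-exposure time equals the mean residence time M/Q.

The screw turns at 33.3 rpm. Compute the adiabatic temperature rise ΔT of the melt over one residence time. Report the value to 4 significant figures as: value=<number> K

Q_s = Q / 3600 = 159.0 / 3600 = 0.0441667 kg/s
t_res = M / Q_s = 3.50 / 0.0441667 = 79.2453 s
Convert to SI: D = 0.0683 m, h = 0.00894 m, N = 33.3/60 = 0.555 rev/s
γ̇ = π·D·N / h = π · 0.0683 · 0.555 / 0.00894 = 13.3207 s⁻¹
ΔT = η·γ̇²·t_res/(ρ·cp) = [1592 × 13.3207² × 79.2453] / [1178 × 1820] = 10.4412 K

value=10.44 K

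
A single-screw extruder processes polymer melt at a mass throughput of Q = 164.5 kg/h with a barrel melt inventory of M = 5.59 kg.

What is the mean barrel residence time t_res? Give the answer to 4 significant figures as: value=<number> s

value=122.3 s

Convert throughput: Q = 164.5 kg/h = 164.5/3600 = 0.0456944 kg/s
t_res = M / Q_s = 5.59 / 0.0456944 = 122.334 s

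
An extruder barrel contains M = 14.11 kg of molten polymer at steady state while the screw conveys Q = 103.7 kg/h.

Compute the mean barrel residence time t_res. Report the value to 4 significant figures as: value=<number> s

Throughput in SI: Q_s = 103.7 kg/h ÷ 3600 s/h = 0.0288056 kg/s
t_res = M / Q_s = 14.11 / 0.0288056 = 489.836 s

value=489.8 s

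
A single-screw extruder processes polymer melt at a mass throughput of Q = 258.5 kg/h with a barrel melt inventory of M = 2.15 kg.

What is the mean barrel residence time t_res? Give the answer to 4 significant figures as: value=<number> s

value=29.94 s

Q_s = Q / 3600 = 258.5 / 3600 = 0.0718056 kg/s
t_res = M / Q_s = 2.15 ÷ 0.0718056 = 29.942 s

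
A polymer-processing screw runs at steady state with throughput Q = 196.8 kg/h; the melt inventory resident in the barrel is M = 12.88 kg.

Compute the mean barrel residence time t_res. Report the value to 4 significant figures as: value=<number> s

value=235.6 s

Q_s = Q / 3600 = 196.8 / 3600 = 0.0546667 kg/s
t_res = M / Q_s = 12.88 ÷ 0.0546667 = 235.61 s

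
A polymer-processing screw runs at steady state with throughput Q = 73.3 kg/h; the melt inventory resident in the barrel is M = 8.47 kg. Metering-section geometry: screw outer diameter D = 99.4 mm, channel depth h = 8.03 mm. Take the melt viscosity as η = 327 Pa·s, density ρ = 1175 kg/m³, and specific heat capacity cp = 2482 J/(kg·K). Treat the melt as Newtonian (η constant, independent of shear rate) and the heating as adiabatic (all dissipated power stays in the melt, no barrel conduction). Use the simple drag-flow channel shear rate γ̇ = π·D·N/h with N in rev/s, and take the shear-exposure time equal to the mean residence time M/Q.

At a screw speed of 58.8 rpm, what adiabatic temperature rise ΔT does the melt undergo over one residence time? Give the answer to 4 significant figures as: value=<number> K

Throughput in SI: Q_s = 73.3 kg/h ÷ 3600 s/h = 0.0203611 kg/s
t_res = M / Q_s = 8.47 ÷ 0.0203611 = 415.989 s
D = 99.4 mm = 0.0994 m;  h = 8.03 mm = 0.00803 m;  N = 58.8 rpm / 60 = 0.98 rev/s
γ̇ = π·D·N / h = π · 0.0994 · 0.98 / 0.00803 = 38.1107 s⁻¹
ΔT = η·γ̇²·t_res / (ρ·cp) = 327 · (38.1107)² · 415.989 / (1175 · 2482) = 67.746 K

value=67.75 K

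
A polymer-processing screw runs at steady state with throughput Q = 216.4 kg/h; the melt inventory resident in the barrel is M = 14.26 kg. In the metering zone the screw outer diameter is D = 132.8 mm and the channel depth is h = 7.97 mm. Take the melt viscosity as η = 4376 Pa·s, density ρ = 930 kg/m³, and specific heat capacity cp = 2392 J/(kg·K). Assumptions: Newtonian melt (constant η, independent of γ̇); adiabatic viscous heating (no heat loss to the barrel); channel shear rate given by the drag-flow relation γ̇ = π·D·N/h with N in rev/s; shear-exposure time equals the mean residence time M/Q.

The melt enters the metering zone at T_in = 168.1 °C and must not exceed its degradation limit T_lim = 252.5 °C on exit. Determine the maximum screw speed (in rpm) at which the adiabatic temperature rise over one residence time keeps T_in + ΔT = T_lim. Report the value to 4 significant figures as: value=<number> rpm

Q_s = Q / 3600 = 216.4 / 3600 = 0.0601111 kg/s
t_res = M / Q_s = 14.26 ÷ 0.0601111 = 237.227 s
Geometry in SI: D = 132.8 mm → 0.1328 m, h = 7.97 mm → 0.00797 m
ΔT_a = T_lim − T_in = 252.5 − 168.1 = 84.4 K
γ̇_max² = ΔT_a·ρ·cp/(η·t_res) = 84.4·930·2392/(4376·237.227) = 180.861 s⁻²
Take the square root: γ̇_max = √(180.861) = 13.4485 s⁻¹
Solve γ̇ = πDN/h for N: N_max = γ̇_max·h/(π·D) = 13.4485 × 0.00797 / (π × 0.1328) = 0.256911 rev/s = 15.4147 rpm

value=15.41 rpm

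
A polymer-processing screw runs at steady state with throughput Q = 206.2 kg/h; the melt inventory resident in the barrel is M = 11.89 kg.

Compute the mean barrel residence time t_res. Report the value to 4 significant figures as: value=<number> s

Throughput in SI: Q_s = 206.2 kg/h ÷ 3600 s/h = 0.0572778 kg/s
t_res = M / Q_s = 11.89 / 0.0572778 = 207.585 s

value=207.6 s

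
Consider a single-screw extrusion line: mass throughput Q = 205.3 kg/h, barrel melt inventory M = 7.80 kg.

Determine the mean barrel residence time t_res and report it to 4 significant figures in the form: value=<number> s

Convert throughput: Q = 205.3 kg/h = 205.3/3600 = 0.0570278 kg/s
t_res = M / Q_s = 7.80 ÷ 0.0570278 = 136.775 s

value=136.8 s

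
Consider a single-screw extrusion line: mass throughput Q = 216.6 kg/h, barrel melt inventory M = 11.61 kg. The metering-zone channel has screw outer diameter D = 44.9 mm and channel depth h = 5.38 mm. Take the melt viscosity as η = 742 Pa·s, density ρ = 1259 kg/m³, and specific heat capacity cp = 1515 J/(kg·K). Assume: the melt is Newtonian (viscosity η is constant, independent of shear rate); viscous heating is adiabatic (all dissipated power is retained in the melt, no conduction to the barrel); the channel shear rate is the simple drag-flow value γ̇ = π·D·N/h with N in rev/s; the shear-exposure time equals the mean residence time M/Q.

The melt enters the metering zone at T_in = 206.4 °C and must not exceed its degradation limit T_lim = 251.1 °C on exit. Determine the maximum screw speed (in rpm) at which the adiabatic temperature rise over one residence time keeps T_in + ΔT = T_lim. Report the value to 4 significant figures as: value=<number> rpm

value=55.84 rpm

Q_s = Q / 3600 = 216.6 / 3600 = 0.0601667 kg/s
t_res = M / Q_s = 11.61 ÷ 0.0601667 = 192.964 s
Geometry in SI: D = 44.9 mm → 0.0449 m, h = 5.38 mm → 0.00538 m
ΔT_a = T_lim − T_in = 251.1 °C − 206.4 °C = 44.7 K
Invert ΔT = ηγ̇²t_res/(ρcp) for γ̇: γ̇_max² = ΔT_a ρ cp / (η t_res) = 44.7·1259·1515 / (742·192.964) = 595.478 s⁻²
Take the square root: γ̇_max = √(595.478) = 24.4024 s⁻¹
N_max = γ̇_max h / (πD) = 24.4024·0.00538/(π·0.0449) = 0.93072 rev/s → ×60 = 55.8432 rpm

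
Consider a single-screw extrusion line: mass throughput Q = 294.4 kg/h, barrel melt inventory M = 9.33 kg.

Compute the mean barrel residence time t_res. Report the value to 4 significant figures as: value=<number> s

Convert throughput: Q = 294.4 kg/h = 294.4/3600 = 0.0817778 kg/s
Mean residence time: t_res = M/Q_s = 9.33 kg / 0.0817778 kg/s = 114.09 s

value=114.1 s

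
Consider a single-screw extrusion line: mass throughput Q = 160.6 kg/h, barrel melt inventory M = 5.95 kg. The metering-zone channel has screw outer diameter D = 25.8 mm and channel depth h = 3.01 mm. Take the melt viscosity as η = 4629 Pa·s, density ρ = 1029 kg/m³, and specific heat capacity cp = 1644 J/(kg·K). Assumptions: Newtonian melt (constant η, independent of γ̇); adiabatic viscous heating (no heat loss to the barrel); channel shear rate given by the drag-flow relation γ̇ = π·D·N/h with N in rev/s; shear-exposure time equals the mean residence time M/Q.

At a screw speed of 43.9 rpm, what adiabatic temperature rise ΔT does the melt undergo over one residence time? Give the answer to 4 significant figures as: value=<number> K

value=141.7 K

Throughput in SI: Q_s = 160.6 kg/h ÷ 3600 s/h = 0.0446111 kg/s
t_res = M / Q_s = 5.95 / 0.0446111 = 133.375 s
D = 25.8 mm = 0.0258 m;  h = 3.01 mm = 0.00301 m;  N = 43.9 rpm / 60 = 0.731667 rev/s
Shear rate: γ̇ = πDN/h = π·0.0258·0.731667/0.00301 = 19.7023 s⁻¹
Adiabatic rise: ΔT = η γ̇² t_res / (ρ cp) = 4629·(19.7023)²·133.375 / (1029·1644) = 141.67 K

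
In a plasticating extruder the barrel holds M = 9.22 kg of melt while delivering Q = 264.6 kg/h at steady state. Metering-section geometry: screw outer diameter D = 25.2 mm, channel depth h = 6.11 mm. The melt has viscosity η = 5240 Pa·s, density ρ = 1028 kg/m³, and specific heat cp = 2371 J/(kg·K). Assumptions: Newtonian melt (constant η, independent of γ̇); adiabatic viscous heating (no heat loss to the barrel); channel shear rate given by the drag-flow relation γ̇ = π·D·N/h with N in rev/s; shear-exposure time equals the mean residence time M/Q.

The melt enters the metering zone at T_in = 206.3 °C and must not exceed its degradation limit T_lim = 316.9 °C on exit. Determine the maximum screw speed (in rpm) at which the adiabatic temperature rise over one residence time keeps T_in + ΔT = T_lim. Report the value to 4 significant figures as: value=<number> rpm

value=93.78 rpm

Throughput in SI: Q_s = 264.6 kg/h ÷ 3600 s/h = 0.0735 kg/s
t_res = M / Q_s = 9.22 ÷ 0.0735 = 125.442 s
Geometry in SI: D = 25.2 mm → 0.0252 m, h = 6.11 mm → 0.00611 m
Allowable rise: ΔT_a = T_lim − T_in = 316.9 − 206.3 = 110.6 K
γ̇_max² = ΔT_a·ρ·cp / (η·t_res) = [110.6 × 1028 × 2371] / [5240 × 125.442] = 410.114 s⁻²
Take the square root: γ̇_max = √(410.114) = 20.2513 s⁻¹
N_max = γ̇_max·h / (π·D) = 20.2513 · 0.00611 / (π · 0.0252) = 1.56294 rev/s = 93.7766 rpm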